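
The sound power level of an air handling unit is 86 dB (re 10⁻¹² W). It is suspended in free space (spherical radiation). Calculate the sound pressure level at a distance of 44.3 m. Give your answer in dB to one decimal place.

Free-field spherical radiation: L_p = L_w − 10·log₁₀(4π·r²), r = 44.3 m.
4π·r² = 2.466e+04 m², 10·log₁₀ of that is 43.920 dB.
L_p = 86 − 43.920 = 42.08 dB.

42.1 dB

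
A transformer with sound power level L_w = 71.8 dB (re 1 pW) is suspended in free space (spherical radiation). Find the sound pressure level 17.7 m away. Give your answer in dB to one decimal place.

35.8 dB

Free-field spherical radiation: L_p = L_w − 10·log₁₀(4π·r²), r = 17.7 m.
4π·r² = 3937 m², 10·log₁₀ of that is 35.952 dB.
L_p = 71.8 − 35.952 = 35.85 dB.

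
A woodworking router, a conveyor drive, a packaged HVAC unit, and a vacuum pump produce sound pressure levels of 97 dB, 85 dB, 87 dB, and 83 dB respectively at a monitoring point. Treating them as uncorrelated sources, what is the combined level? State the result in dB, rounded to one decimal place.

For uncorrelated sources the intensities add, so convert each level to linear form, sum, and take 10·log₁₀ of the total.
Σ 10^(L/10) = 10^(97/10) + 10^(85/10) + 10^(87/10) + 10^(83/10) = 6.029e+09.
L_total = 10·log₁₀(6.029e+09) = 97.80 dB.

97.8 dB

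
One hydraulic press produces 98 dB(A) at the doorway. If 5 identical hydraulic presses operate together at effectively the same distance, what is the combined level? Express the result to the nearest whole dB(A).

105 dB(A)

L_total = L₁ + 10·log₁₀ N for N identical incoherent sources.
L_total = 98 + 10·log₁₀(5) = 98 + 6.990 = 104.99 dB(A).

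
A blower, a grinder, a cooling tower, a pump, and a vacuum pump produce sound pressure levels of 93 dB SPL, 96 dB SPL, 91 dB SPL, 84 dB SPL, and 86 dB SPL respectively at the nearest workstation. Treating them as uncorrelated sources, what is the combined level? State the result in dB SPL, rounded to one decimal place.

99.0 dB SPL

Incoherent sources combine by intensity addition: L_total = 10·log₁₀(Σ 10^(L_i/10)).
Σ 10^(L/10) = 10^(93/10) + 10^(96/10) + 10^(91/10) + 10^(84/10) + 10^(86/10) = 7.885e+09.
L_total = 10·log₁₀(7.885e+09) = 98.97 dB SPL.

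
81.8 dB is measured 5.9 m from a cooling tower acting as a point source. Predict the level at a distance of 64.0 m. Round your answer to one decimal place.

Point-source attenuation: ΔL = 20·log₁₀(r₂/r₁) = 20·log₁₀(64.0/5.9) = 20.707 dB.
L₂ = 81.8 − 20·log₁₀(64.0/5.9) = 81.8 − 20.707 = 61.09 dB.

61.1 dB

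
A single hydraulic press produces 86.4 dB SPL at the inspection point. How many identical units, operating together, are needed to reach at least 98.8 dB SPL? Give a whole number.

The shortfall is 98.8 − 86.4 = 12.4 dB, and N units add 10·log₁₀ N, so need 10·log₁₀ N ≥ 12.4.
N ≥ 10^(12.4/10) = 17.378, so N = 18.

18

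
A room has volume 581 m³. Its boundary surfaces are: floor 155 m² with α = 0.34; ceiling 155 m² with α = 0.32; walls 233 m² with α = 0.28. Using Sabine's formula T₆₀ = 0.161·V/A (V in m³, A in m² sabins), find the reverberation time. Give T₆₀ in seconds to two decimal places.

Total absorption A = 155·0.34 + 155·0.32 + 233·0.28 = 167.54 m² sabins.
T₆₀ = 0.161 × 581 / 167.54 = 0.558 s.

0.56 s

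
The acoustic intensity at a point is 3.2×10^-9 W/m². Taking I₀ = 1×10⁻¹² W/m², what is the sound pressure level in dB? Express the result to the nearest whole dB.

L = 10·log₁₀(I/I₀) = 10·log₁₀(3.2×10^-9/10⁻¹²) = 10·log₁₀(3.2×10^3).
L = 10·(0.5051 + 3) = 35.05 dB.

35 dB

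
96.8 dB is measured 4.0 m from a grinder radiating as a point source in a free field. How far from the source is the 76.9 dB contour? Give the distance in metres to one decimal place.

39.5 m

The 19.9 dB drop corresponds to a distance ratio of 10^(19.9/20) for a point source.
r₂ = 4.0·10^((96.8−76.9)/20) = 4.0·10^(19.9/20) = 39.54 m.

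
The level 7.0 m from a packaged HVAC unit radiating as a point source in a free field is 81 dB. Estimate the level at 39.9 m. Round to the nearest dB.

66 dB

Spherical spreading from a point source gives a 20·log₁₀(r₂/r₁) drop.
L₂ = 81 − 20·log₁₀(39.9/7.0) = 81 − 15.117 = 65.88 dB.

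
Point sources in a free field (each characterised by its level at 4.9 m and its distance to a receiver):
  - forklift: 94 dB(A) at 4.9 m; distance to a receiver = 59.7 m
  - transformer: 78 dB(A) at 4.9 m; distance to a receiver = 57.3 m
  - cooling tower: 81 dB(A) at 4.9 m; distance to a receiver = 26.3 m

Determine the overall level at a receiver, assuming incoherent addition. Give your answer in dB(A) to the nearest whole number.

73 dB(A)

Apply inverse-square spreading to bring every level to the receiver, then sum 10^(L/10).
forklift: 94 − 20·log₁₀(59.7/4.9) = 94 − 21.72 = 72.28 dB(A).
transformer: 78 − 20·log₁₀(57.3/4.9) = 78 − 21.36 = 56.64 dB(A).
cooling tower: 81 − 20·log₁₀(26.3/4.9) = 81 − 14.60 = 66.40 dB(A).
Σ 10^(L/10) = 2.175e+07 → L_total = 10·log₁₀(2.175e+07) = 73.38 dB(A).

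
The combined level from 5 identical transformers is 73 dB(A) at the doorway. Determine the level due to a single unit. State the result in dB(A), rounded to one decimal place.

66.0 dB(A)

For N identical incoherent sources L_total = L₁ + 10·log₁₀ N, so L₁ = 73 − 10·log₁₀(5) = 73 − 6.990.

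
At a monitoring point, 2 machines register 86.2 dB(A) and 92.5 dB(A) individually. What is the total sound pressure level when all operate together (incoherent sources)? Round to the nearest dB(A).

For uncorrelated sources the intensities add, so convert each level to linear form, sum, and take 10·log₁₀ of the total.
Σ 10^(L/10) = 10^(86.2/10) + 10^(92.5/10) = 2.195e+09.
L_total = 10·log₁₀(2.195e+09) = 93.41 dB(A).

93 dB(A)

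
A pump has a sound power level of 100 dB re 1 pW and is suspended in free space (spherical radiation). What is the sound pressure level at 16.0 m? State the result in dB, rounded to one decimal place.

Free-field spherical radiation: L_p = L_w − 10·log₁₀(4π·r²), r = 16.0 m.
4π·r² = 3217 m², 10·log₁₀ of that is 35.074 dB.
L_p = 100 − 35.074 = 64.93 dB.

64.9 dB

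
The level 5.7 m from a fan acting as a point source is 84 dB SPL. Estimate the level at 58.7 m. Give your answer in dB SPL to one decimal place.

Spherical spreading from a point source gives a 20·log₁₀(r₂/r₁) drop.
L₂ = 84 − 20·log₁₀(58.7/5.7) = 84 − 20.255 = 63.74 dB SPL.

63.7 dB SPL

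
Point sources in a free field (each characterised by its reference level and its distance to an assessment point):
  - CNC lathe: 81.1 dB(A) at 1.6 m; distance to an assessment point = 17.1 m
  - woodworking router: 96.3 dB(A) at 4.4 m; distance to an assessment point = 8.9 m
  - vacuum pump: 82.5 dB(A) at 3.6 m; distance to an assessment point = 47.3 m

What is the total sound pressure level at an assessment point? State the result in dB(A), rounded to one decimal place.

First find each source's level at the receiver (point-source: −20·log₁₀(r/r_ref)), then combine on an intensity basis.
CNC lathe: 81.1 − 20·log₁₀(17.1/1.6) = 81.1 − 20.58 = 60.52 dB(A).
woodworking router: 96.3 − 20·log₁₀(8.9/4.4) = 96.3 − 6.12 = 90.18 dB(A).
vacuum pump: 82.5 − 20·log₁₀(47.3/3.6) = 82.5 − 22.37 = 60.13 dB(A).
Σ 10^(L/10) = 1.045e+09 → L_total = 10·log₁₀(1.045e+09) = 90.19 dB(A).

90.2 dB(A)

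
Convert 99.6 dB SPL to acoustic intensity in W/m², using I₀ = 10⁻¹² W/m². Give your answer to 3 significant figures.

I = I₀·10^(L/10) = 10⁻¹² × 10^(99.6/10) = 10^(-2.040).

0.00912 W/m²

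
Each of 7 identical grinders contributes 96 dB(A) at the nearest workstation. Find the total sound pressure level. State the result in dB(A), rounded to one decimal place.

104.5 dB(A)

L_total = L₁ + 10·log₁₀ N for N identical incoherent sources.
L_total = 96 + 10·log₁₀(7) = 96 + 8.451 = 104.45 dB(A).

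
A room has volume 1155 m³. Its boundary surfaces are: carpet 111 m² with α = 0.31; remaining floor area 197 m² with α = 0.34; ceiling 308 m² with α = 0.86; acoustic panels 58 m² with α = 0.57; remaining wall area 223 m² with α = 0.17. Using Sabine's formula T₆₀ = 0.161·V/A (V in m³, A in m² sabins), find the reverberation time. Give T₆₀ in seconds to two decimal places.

A = Σ Sᵢαᵢ = 111·0.31 + 197·0.34 + 308·0.86 + 58·0.57 + 223·0.17 = 437.24 m².
T₆₀ = 0.161·V/A = 0.161·1155/437.24 = 0.425 s.

0.43 s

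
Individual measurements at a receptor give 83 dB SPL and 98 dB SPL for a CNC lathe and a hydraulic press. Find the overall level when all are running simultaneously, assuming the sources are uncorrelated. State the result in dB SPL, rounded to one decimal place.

Incoherent sources combine by intensity addition: L_total = 10·log₁₀(Σ 10^(L_i/10)).
Σ 10^(L/10) = 10^(83/10) + 10^(98/10) = 6.509e+09.
L_total = 10·log₁₀(6.509e+09) = 98.14 dB SPL.

98.1 dB SPL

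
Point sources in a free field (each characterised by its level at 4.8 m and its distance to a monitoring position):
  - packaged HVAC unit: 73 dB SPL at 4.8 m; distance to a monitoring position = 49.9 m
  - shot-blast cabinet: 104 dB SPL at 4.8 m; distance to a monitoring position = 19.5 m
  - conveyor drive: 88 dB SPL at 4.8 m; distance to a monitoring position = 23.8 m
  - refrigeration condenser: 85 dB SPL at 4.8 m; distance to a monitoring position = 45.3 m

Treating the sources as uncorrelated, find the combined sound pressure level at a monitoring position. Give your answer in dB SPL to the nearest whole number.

Apply inverse-square spreading to bring every level to the receiver, then sum 10^(L/10).
packaged HVAC unit: 73 − 20·log₁₀(49.9/4.8) = 73 − 20.34 = 52.66 dB SPL.
shot-blast cabinet: 104 − 20·log₁₀(19.5/4.8) = 104 − 12.18 = 91.82 dB SPL.
conveyor drive: 88 − 20·log₁₀(23.8/4.8) = 88 − 13.91 = 74.09 dB SPL.
refrigeration condenser: 85 − 20·log₁₀(45.3/4.8) = 85 − 19.50 = 65.50 dB SPL.
Σ 10^(L/10) = 1.551e+09 → L_total = 10·log₁₀(1.551e+09) = 91.91 dB SPL.

92 dB SPL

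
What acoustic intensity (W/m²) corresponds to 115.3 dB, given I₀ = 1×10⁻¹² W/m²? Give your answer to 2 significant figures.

0.34 W/m²

I = I₀·10^(L/10) = 10⁻¹² × 10^(115.3/10) = 10^(-0.470).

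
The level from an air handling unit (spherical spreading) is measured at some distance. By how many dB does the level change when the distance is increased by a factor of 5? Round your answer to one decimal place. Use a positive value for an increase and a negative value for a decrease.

-14.0 dB

With spherical spreading the level changes by −20·log₁₀(r₂/r₁).
ΔL = −20·log₁₀(5) = -13.98 dB.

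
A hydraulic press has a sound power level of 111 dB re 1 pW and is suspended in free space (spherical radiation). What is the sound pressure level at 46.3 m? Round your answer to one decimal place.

66.7 dB

The power spreads over a sphere of area 4π·r², so L_p = L_w − 10·log₁₀(4π·r²).
4π·r² = 2.694e+04 m², 10·log₁₀ of that is 44.304 dB.
L_p = 111 − 44.304 = 66.70 dB.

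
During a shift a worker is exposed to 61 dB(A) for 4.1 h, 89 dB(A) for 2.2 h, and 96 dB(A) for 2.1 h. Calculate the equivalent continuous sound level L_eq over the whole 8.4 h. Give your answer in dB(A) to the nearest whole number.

Weight each interval's intensity by its duration and average over T = 8.4 h:
Σ tᵢ·10^(Lᵢ/10) = 4.1·10^(61/10) + 2.2·10^(89/10) + 2.1·10^(96/10) = 1.011e+10.
L_eq = 10·log₁₀(1.011e+10/8.4) = 90.81 dB(A).

91 dB(A)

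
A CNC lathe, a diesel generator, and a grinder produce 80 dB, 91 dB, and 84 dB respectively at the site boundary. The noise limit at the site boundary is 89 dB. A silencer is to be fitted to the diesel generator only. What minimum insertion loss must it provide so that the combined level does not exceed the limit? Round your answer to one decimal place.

Everything except the diesel generator sums to 10^(80/10) + 10^(84/10) = 3.512e+08 in linear terms, 85.46 dB.
The limit corresponds to 10^(89/10) = 7.943e+08; subtracting the fixed part leaves 4.431e+08 for the diesel generator, i.e. 86.47 dB.
So the diesel generator must be reduced from 91 to 86.47 dB: IL = 4.53 dB.

4.5 dB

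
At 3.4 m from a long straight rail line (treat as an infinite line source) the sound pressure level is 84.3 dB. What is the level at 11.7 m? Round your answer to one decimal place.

Line-source attenuation: ΔL = 10·log₁₀(r₂/r₁) = 10·log₁₀(11.7/3.4) = 5.367 dB.
L₂ = 84.3 − 10·log₁₀(11.7/3.4) = 84.3 − 5.367 = 78.93 dB.

78.9 dB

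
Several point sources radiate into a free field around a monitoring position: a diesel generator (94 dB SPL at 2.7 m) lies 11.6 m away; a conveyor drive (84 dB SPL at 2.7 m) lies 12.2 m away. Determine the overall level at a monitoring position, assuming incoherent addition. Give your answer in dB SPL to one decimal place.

81.7 dB SPL

First find each source's level at the receiver (point-source: −20·log₁₀(r/r_ref)), then combine on an intensity basis.
diesel generator: 94 − 20·log₁₀(11.6/2.7) = 94 − 12.66 = 81.34 dB SPL.
conveyor drive: 84 − 20·log₁₀(12.2/2.7) = 84 − 13.10 = 70.90 dB SPL.
Σ 10^(L/10) = 1.484e+08 → L_total = 10·log₁₀(1.484e+08) = 81.71 dB SPL.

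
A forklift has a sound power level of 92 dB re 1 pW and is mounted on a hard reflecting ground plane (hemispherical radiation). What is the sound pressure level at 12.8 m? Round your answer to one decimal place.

61.9 dB

L_p = L_w − 10·log₁₀(2π·r²) with r = 12.8 m.
2π·r² = 1029 m², 10·log₁₀ of that is 30.126 dB.
L_p = 92 − 30.126 = 61.87 dB.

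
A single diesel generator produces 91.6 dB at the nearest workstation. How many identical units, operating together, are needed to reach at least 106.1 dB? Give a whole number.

Need L₁ + 10·log₁₀ N ≥ 106.1, i.e. log₁₀ N ≥ 1.45.
N ≥ 10^(14.5/10) = 28.184, so N = 29.

29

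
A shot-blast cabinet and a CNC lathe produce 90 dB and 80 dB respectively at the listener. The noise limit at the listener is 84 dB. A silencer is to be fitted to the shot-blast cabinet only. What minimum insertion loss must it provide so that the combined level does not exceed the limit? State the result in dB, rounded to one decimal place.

8.2 dB

The untreated sources together contribute 10^(80/10) = 1.000e+08, i.e. 80.00 dB.
To meet 84 dB overall, the treated shot-blast cabinet may contribute at most 10^(84/10) − 1.000e+08 = 1.512e+08, i.e. 81.80 dB.
So the shot-blast cabinet must be reduced from 90 to 81.80 dB: IL = 8.20 dB.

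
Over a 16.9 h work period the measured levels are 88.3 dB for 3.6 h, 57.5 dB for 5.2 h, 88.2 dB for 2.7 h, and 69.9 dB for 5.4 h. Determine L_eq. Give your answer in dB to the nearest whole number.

84 dB

The energy average is taken in the linear domain: L_eq = 10·log₁₀[(Σ tᵢ·10^(Lᵢ/10))/T], T = 16.9 h.
Σ tᵢ·10^(Lᵢ/10) = 3.6·10^(88.3/10) + 5.2·10^(57.5/10) + 2.7·10^(88.2/10) + 5.4·10^(69.9/10) = 4.273e+09.
L_eq = 10·log₁₀(4.273e+09/16.9) = 84.03 dB.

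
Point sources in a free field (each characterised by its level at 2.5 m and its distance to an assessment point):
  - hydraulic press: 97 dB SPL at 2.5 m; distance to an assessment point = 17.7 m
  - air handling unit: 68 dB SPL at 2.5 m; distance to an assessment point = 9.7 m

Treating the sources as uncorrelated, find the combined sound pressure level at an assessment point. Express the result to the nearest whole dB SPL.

Propagate each source to the receiver with L = L_ref − 20·log₁₀(r/r_ref), then add intensities.
hydraulic press: 97 − 20·log₁₀(17.7/2.5) = 97 − 17.00 = 80.00 dB SPL.
air handling unit: 68 − 20·log₁₀(9.7/2.5) = 68 − 11.78 = 56.22 dB SPL.
Σ 10^(L/10) = 1.004e+08 → L_total = 10·log₁₀(1.004e+08) = 80.02 dB SPL.

80 dB SPL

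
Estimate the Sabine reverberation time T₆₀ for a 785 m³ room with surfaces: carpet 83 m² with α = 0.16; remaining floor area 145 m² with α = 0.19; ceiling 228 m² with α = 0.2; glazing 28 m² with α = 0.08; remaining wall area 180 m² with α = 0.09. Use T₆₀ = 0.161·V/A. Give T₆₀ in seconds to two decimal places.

1.21 s

Summing Sᵢαᵢ: 83·0.16 + 145·0.19 + 228·0.2 + 28·0.08 + 180·0.09 = 104.87 m².
T₆₀ = 0.161·V/A = 0.161·785/104.87 = 1.205 s.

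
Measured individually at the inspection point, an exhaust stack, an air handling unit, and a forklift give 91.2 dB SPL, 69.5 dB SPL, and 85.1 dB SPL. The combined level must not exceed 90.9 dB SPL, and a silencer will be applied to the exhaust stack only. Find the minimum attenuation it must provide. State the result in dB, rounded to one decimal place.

1.7 dB

The untreated sources together contribute 10^(69.5/10) + 10^(85.1/10) = 3.325e+08, i.e. 85.22 dB SPL.
To meet 90.9 dB SPL overall, the treated exhaust stack may contribute at most 10^(90.9/10) − 3.325e+08 = 8.978e+08, i.e. 89.53 dB SPL.
So the exhaust stack must be reduced from 91.2 to 89.53 dB SPL: IL = 1.67 dB.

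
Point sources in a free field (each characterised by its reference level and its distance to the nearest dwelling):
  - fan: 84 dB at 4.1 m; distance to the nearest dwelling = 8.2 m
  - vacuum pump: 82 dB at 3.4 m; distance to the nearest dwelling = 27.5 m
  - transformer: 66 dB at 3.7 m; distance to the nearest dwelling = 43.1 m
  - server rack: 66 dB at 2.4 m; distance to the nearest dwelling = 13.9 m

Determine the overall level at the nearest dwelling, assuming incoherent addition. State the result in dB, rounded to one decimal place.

78.2 dB

Apply inverse-square spreading to bring every level to the receiver, then sum 10^(L/10).
fan: 84 − 20·log₁₀(8.2/4.1) = 84 − 6.02 = 77.98 dB.
vacuum pump: 82 − 20·log₁₀(27.5/3.4) = 82 − 18.16 = 63.84 dB.
transformer: 66 − 20·log₁₀(43.1/3.7) = 66 − 21.33 = 44.67 dB.
server rack: 66 − 20·log₁₀(13.9/2.4) = 66 − 15.26 = 50.74 dB.
Σ 10^(L/10) = 6.537e+07 → L_total = 10·log₁₀(6.537e+07) = 78.15 dB.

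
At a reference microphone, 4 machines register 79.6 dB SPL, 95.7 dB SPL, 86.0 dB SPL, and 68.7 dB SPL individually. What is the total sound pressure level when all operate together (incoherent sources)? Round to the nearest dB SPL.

Incoherent sources combine by intensity addition: L_total = 10·log₁₀(Σ 10^(L_i/10)).
Σ 10^(L/10) = 10^(79.6/10) + 10^(95.7/10) + 10^(86.0/10) + 10^(68.7/10) = 4.212e+09.
L_total = 10·log₁₀(4.212e+09) = 96.24 dB SPL.

96 dB SPL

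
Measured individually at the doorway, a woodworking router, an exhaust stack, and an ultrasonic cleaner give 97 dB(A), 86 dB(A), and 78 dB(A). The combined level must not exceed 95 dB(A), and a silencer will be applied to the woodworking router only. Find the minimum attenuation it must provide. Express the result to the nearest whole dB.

The untreated sources together contribute 10^(86/10) + 10^(78/10) = 4.612e+08, i.e. 86.64 dB(A).
The limit corresponds to 10^(95/10) = 3.162e+09; subtracting the fixed part leaves 2.701e+09 for the woodworking router, i.e. 94.32 dB(A).
So the woodworking router must be reduced from 97 to 94.32 dB(A): IL = 2.68 dB.

3 dB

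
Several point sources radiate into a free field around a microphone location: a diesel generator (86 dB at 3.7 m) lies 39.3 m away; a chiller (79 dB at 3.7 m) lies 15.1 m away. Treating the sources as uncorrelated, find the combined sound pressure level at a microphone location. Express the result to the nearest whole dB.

Propagate each source to the receiver with L = L_ref − 20·log₁₀(r/r_ref), then add intensities.
diesel generator: 86 − 20·log₁₀(39.3/3.7) = 86 − 20.52 = 65.48 dB.
chiller: 79 − 20·log₁₀(15.1/3.7) = 79 − 12.22 = 66.78 dB.
Σ 10^(L/10) = 8.298e+06 → L_total = 10·log₁₀(8.298e+06) = 69.19 dB.

69 dB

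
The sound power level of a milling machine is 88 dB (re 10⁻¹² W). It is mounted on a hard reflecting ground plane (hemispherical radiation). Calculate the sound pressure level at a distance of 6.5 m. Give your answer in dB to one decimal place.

The power spreads over a hemisphere of area 2π·r², so L_p = L_w − 10·log₁₀(2π·r²).
2π·r² = 265.5 m², 10·log₁₀ of that is 24.240 dB.
L_p = 88 − 24.240 = 63.76 dB.

63.8 dB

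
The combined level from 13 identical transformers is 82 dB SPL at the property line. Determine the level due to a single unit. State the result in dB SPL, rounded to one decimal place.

70.9 dB SPL

For N identical incoherent sources L_total = L₁ + 10·log₁₀ N, so L₁ = 82 − 10·log₁₀(13) = 82 − 11.139.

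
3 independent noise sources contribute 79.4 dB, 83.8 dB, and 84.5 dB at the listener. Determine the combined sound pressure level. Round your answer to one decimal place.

87.8 dB

Incoherent sources combine by intensity addition: L_total = 10·log₁₀(Σ 10^(L_i/10)).
Σ 10^(L/10) = 10^(79.4/10) + 10^(83.8/10) + 10^(84.5/10) = 6.088e+08.
L_total = 10·log₁₀(6.088e+08) = 87.84 dB.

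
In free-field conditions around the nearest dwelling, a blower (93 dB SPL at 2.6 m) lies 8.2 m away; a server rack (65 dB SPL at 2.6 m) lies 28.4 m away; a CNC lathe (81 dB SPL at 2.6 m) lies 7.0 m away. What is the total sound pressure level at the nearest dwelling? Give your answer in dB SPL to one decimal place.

83.4 dB SPL

Apply inverse-square spreading to bring every level to the receiver, then sum 10^(L/10).
blower: 93 − 20·log₁₀(8.2/2.6) = 93 − 9.98 = 83.02 dB SPL.
server rack: 65 − 20·log₁₀(28.4/2.6) = 65 − 20.77 = 44.23 dB SPL.
CNC lathe: 81 − 20·log₁₀(7.0/2.6) = 81 − 8.60 = 72.40 dB SPL.
Σ 10^(L/10) = 2.180e+08 → L_total = 10·log₁₀(2.180e+08) = 83.38 dB SPL.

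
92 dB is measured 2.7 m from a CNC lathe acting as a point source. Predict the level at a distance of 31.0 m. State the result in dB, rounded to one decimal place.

70.8 dB

Spherical spreading from a point source gives a 20·log₁₀(r₂/r₁) drop.
L₂ = 92 − 20·log₁₀(31.0/2.7) = 92 − 21.200 = 70.80 dB.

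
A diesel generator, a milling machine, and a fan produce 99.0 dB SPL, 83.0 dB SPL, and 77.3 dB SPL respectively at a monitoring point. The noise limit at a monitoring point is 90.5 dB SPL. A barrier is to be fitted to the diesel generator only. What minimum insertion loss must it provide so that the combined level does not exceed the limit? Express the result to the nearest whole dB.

Everything except the diesel generator sums to 10^(83.0/10) + 10^(77.3/10) = 2.532e+08 in linear terms, 84.04 dB SPL.
The limit corresponds to 10^(90.5/10) = 1.122e+09; subtracting the fixed part leaves 8.688e+08 for the diesel generator, i.e. 89.39 dB SPL.
So the diesel generator must be reduced from 99.0 to 89.39 dB SPL: IL = 9.61 dB.

10 dB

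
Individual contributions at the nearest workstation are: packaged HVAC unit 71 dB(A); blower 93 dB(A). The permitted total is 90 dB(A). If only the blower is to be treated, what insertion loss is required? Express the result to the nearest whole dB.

3 dB

Fixed contribution from the other source: Σ 10^(L/10) = 10^(71/10) = 1.259e+07 (71.00 dB(A)).
To meet 90 dB(A) overall, the treated blower may contribute at most 10^(90/10) − 1.259e+07 = 9.874e+08, i.e. 89.94 dB(A).
Required insertion loss = 93 − 89.94 = 3.06 dB.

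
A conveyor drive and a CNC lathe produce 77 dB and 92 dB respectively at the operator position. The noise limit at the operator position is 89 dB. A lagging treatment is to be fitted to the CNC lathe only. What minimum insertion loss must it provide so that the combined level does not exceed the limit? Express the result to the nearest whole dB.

3 dB

Everything except the CNC lathe sums to 10^(77/10) = 5.012e+07 in linear terms, 77.00 dB.
The limit corresponds to 10^(89/10) = 7.943e+08; subtracting the fixed part leaves 7.442e+08 for the CNC lathe, i.e. 88.72 dB.
Required insertion loss = 92 − 88.72 = 3.28 dB.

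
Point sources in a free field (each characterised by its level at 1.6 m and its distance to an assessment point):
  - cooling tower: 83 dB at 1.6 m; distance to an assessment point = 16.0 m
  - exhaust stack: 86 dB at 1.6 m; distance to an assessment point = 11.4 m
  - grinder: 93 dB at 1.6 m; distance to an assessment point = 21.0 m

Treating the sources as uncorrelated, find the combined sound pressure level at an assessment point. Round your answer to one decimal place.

Propagate each source to the receiver with L = L_ref − 20·log₁₀(r/r_ref), then add intensities.
cooling tower: 83 − 20·log₁₀(16.0/1.6) = 83 − 20.00 = 63.00 dB.
exhaust stack: 86 − 20·log₁₀(11.4/1.6) = 86 − 17.06 = 68.94 dB.
grinder: 93 − 20·log₁₀(21.0/1.6) = 93 − 22.36 = 70.64 dB.
Σ 10^(L/10) = 2.142e+07 → L_total = 10·log₁₀(2.142e+07) = 73.31 dB.

73.3 dB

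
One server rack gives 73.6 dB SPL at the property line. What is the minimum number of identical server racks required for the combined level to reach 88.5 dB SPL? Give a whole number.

Need L₁ + 10·log₁₀ N ≥ 88.5, i.e. log₁₀ N ≥ 1.49.
N ≥ 10^(14.9/10) = 30.903, so N = 31.

31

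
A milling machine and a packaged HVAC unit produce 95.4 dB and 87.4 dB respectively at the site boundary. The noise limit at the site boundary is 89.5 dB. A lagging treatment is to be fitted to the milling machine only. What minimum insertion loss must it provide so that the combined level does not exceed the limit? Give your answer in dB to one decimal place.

10.1 dB

Fixed contribution from the other source: Σ 10^(L/10) = 10^(87.4/10) = 5.495e+08 (87.40 dB).
To meet 89.5 dB overall, the treated milling machine may contribute at most 10^(89.5/10) − 5.495e+08 = 3.417e+08, i.e. 85.34 dB.
So the milling machine must be reduced from 95.4 to 85.34 dB: IL = 10.06 dB.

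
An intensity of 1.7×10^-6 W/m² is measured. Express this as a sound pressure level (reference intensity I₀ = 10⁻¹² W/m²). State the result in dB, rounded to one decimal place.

I/I₀ = 1.7×10^-6/10⁻¹² = 1.7×10^6, and L = 10·log₁₀(I/I₀).
L = 10·(0.2304 + 6) = 62.30 dB.

62.3 dB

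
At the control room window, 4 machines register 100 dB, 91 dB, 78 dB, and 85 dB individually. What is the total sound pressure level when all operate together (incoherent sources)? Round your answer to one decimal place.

100.7 dB

Incoherent sources combine by intensity addition: L_total = 10·log₁₀(Σ 10^(L_i/10)).
Σ 10^(L/10) = 10^(100/10) + 10^(91/10) + 10^(78/10) + 10^(85/10) = 1.164e+10.
L_total = 10·log₁₀(1.164e+10) = 100.66 dB.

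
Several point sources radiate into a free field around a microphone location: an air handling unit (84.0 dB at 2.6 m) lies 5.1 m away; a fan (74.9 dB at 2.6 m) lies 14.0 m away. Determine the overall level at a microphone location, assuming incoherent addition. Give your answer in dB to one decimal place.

78.2 dB

First find each source's level at the receiver (point-source: −20·log₁₀(r/r_ref)), then combine on an intensity basis.
air handling unit: 84.0 − 20·log₁₀(5.1/2.6) = 84.0 − 5.85 = 78.15 dB.
fan: 74.9 − 20·log₁₀(14.0/2.6) = 74.9 − 14.62 = 60.28 dB.
Σ 10^(L/10) = 6.635e+07 → L_total = 10·log₁₀(6.635e+07) = 78.22 dB.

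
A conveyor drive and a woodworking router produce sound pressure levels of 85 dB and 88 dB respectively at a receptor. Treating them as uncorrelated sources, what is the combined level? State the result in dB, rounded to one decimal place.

89.8 dB

For uncorrelated sources the intensities add, so convert each level to linear form, sum, and take 10·log₁₀ of the total.
Σ 10^(L/10) = 10^(85/10) + 10^(88/10) = 9.472e+08.
L_total = 10·log₁₀(9.472e+08) = 89.76 dB.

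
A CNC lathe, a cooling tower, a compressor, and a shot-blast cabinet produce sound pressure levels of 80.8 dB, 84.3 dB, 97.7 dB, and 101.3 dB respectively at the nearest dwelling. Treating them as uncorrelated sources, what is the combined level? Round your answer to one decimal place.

For uncorrelated sources the intensities add, so convert each level to linear form, sum, and take 10·log₁₀ of the total.
Σ 10^(L/10) = 10^(80.8/10) + 10^(84.3/10) + 10^(97.7/10) + 10^(101.3/10) = 1.977e+10.
L_total = 10·log₁₀(1.977e+10) = 102.96 dB.

103.0 dB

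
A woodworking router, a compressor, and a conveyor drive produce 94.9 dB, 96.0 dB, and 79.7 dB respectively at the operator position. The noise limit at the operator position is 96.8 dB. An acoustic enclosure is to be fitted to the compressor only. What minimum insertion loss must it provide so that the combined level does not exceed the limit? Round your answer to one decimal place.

Everything except the compressor sums to 10^(94.9/10) + 10^(79.7/10) = 3.184e+09 in linear terms, 95.03 dB.
The limit corresponds to 10^(96.8/10) = 4.786e+09; subtracting the fixed part leaves 1.603e+09 for the compressor, i.e. 92.05 dB.
So the compressor must be reduced from 96.0 to 92.05 dB: IL = 3.95 dB.

4.0 dB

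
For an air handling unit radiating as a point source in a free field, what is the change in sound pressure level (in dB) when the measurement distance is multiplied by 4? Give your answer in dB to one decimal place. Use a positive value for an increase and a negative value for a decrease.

A point source loses 6 dB per doubling of distance; generally ΔL = −20·log₁₀(r₂/r₁).
ΔL = −20·log₁₀(4) = -12.04 dB.

-12.0 dB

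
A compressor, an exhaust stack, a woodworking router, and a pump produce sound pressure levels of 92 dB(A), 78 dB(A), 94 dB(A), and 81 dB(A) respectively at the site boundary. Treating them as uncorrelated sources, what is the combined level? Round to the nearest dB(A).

Incoherent sources combine by intensity addition: L_total = 10·log₁₀(Σ 10^(L_i/10)).
Σ 10^(L/10) = 10^(92/10) + 10^(78/10) + 10^(94/10) + 10^(81/10) = 4.286e+09.
L_total = 10·log₁₀(4.286e+09) = 96.32 dB(A).

96 dB(A)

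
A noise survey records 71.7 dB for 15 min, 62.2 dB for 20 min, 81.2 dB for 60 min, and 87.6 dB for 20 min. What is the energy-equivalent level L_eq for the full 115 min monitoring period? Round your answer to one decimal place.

82.3 dB

L_eq = 10·log₁₀[(1/T)·Σ tᵢ·10^(Lᵢ/10)] with T = 115 min.
Σ tᵢ·10^(Lᵢ/10) = 15·10^(71.7/10) + 20·10^(62.2/10) + 60·10^(81.2/10) + 20·10^(87.6/10) = 1.967e+10.
L_eq = 10·log₁₀(1.967e+10/115) = 82.33 dB.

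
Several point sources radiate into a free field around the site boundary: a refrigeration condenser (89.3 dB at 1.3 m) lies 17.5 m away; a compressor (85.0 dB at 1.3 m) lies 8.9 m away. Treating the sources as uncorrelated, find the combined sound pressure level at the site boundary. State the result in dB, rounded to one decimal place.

Propagate each source to the receiver with L = L_ref − 20·log₁₀(r/r_ref), then add intensities.
refrigeration condenser: 89.3 − 20·log₁₀(17.5/1.3) = 89.3 − 22.58 = 66.72 dB.
compressor: 85.0 − 20·log₁₀(8.9/1.3) = 85.0 − 16.71 = 68.29 dB.
Σ 10^(L/10) = 1.144e+07 → L_total = 10·log₁₀(1.144e+07) = 70.59 dB.

70.6 dB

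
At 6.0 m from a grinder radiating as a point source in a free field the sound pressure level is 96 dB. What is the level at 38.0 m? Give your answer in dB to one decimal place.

For a point source, L₂ = L₁ − 20·log₁₀(r₂/r₁).
L₂ = 96 − 20·log₁₀(38.0/6.0) = 96 − 16.033 = 79.97 dB.

80.0 dB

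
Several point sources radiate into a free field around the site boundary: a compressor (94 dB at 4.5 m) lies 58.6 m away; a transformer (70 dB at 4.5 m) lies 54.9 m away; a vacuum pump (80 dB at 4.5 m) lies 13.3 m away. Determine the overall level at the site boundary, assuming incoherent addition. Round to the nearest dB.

Apply inverse-square spreading to bring every level to the receiver, then sum 10^(L/10).
compressor: 94 − 20·log₁₀(58.6/4.5) = 94 − 22.29 = 71.71 dB.
transformer: 70 − 20·log₁₀(54.9/4.5) = 70 − 21.73 = 48.27 dB.
vacuum pump: 80 − 20·log₁₀(13.3/4.5) = 80 − 9.41 = 70.59 dB.
Σ 10^(L/10) = 2.633e+07 → L_total = 10·log₁₀(2.633e+07) = 74.20 dB.

74 dB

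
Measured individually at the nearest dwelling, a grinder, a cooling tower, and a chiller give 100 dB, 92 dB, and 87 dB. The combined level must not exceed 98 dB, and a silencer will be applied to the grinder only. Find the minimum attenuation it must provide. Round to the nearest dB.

Everything except the grinder sums to 10^(92/10) + 10^(87/10) = 2.086e+09 in linear terms, 93.19 dB.
To meet 98 dB overall, the treated grinder may contribute at most 10^(98/10) − 2.086e+09 = 4.223e+09, i.e. 96.26 dB.
So the grinder must be reduced from 100 to 96.26 dB: IL = 3.74 dB.

4 dB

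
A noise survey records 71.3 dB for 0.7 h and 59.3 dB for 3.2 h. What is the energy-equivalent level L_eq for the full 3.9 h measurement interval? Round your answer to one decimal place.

64.9 dB

The energy average is taken in the linear domain: L_eq = 10·log₁₀[(Σ tᵢ·10^(Lᵢ/10))/T], T = 3.9 h.
Σ tᵢ·10^(Lᵢ/10) = 0.7·10^(71.3/10) + 3.2·10^(59.3/10) = 1.217e+07.
L_eq = 10·log₁₀(1.217e+07/3.9) = 64.94 dB.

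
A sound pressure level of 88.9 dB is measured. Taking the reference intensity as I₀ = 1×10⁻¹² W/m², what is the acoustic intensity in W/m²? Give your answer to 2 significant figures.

L = 10·log₁₀(I/I₀) ⇒ I = I₀·10^(L/10) = 10⁻¹² × 10^8.89.

0.00078 W/m²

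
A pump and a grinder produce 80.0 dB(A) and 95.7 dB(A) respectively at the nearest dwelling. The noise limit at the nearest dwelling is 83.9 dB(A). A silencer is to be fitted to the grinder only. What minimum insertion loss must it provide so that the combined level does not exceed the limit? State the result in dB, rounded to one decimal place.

14.1 dB

Fixed contribution from the other source: Σ 10^(L/10) = 10^(80.0/10) = 1.000e+08 (80.00 dB(A)).
The limit corresponds to 10^(83.9/10) = 2.455e+08; subtracting the fixed part leaves 1.455e+08 for the grinder, i.e. 81.63 dB(A).
So the grinder must be reduced from 95.7 to 81.63 dB(A): IL = 14.07 dB.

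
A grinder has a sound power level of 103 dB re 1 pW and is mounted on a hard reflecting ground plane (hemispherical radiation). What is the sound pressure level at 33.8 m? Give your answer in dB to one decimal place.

64.4 dB

The power spreads over a hemisphere of area 2π·r², so L_p = L_w − 10·log₁₀(2π·r²).
2π·r² = 7178 m², 10·log₁₀ of that is 38.560 dB.
L_p = 103 − 38.560 = 64.44 dB.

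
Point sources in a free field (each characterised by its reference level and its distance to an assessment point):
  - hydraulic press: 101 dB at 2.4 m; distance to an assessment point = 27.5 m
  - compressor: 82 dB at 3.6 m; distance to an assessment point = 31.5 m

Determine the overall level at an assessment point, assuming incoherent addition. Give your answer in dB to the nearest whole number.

First find each source's level at the receiver (point-source: −20·log₁₀(r/r_ref)), then combine on an intensity basis.
hydraulic press: 101 − 20·log₁₀(27.5/2.4) = 101 − 21.18 = 79.82 dB.
compressor: 82 − 20·log₁₀(31.5/3.6) = 82 − 18.84 = 63.16 dB.
Σ 10^(L/10) = 9.796e+07 → L_total = 10·log₁₀(9.796e+07) = 79.91 dB.

80 dB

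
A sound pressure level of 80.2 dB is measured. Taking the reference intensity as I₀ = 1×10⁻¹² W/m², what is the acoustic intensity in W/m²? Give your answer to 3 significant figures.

0.000105 W/m²

I/I₀ = 10^(80.2/10) = 1.047e+08, so I = 1.047e+08 × 10⁻¹² W/m².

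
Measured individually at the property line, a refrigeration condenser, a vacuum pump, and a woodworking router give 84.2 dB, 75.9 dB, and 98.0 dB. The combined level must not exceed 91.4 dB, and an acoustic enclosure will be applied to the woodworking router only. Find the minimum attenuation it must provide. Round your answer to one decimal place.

Fixed contribution from the other sources: Σ 10^(L/10) = 10^(84.2/10) + 10^(75.9/10) = 3.019e+08 (84.80 dB).
The limit corresponds to 10^(91.4/10) = 1.380e+09; subtracting the fixed part leaves 1.078e+09 for the woodworking router, i.e. 90.33 dB.
So the woodworking router must be reduced from 98.0 to 90.33 dB: IL = 7.67 dB.

7.7 dB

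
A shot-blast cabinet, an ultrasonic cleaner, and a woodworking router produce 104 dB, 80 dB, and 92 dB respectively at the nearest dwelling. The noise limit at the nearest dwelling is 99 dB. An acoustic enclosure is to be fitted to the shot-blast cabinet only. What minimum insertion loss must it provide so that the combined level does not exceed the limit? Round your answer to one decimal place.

6.0 dB

Everything except the shot-blast cabinet sums to 10^(80/10) + 10^(92/10) = 1.685e+09 in linear terms, 92.27 dB.
To meet 99 dB overall, the treated shot-blast cabinet may contribute at most 10^(99/10) − 1.685e+09 = 6.258e+09, i.e. 97.96 dB.
So the shot-blast cabinet must be reduced from 104 to 97.96 dB: IL = 6.04 dB.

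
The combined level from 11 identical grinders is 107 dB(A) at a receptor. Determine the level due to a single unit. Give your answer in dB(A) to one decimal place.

Dividing the total intensity by 11 lowers the level by 10·log₁₀ 11 = 10.414 dB: L₁ = 107 − 10.414.

96.6 dB(A)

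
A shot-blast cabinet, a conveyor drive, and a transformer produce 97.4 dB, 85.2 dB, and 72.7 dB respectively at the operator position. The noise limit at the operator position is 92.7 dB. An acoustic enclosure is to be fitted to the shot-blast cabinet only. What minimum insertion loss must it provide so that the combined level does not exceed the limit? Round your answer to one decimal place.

Fixed contribution from the other sources: Σ 10^(L/10) = 10^(85.2/10) + 10^(72.7/10) = 3.498e+08 (85.44 dB).
The limit corresponds to 10^(92.7/10) = 1.862e+09; subtracting the fixed part leaves 1.512e+09 for the shot-blast cabinet, i.e. 91.80 dB.
Required insertion loss = 97.4 − 91.80 = 5.60 dB.

5.6 dB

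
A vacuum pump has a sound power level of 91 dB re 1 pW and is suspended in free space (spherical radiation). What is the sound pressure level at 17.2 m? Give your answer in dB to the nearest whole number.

Free-field spherical radiation: L_p = L_w − 10·log₁₀(4π·r²), r = 17.2 m.
4π·r² = 3718 m², 10·log₁₀ of that is 35.703 dB.
L_p = 91 − 35.703 = 55.30 dB.

55 dB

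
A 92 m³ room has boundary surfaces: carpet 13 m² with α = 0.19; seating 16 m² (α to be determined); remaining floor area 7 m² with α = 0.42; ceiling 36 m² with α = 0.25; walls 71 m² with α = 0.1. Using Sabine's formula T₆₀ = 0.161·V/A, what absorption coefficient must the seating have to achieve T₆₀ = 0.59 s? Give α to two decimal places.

From T₆₀ = 0.161·V/A, the target T₆₀ = 0.59 s needs A = 0.161·92/0.59 = 25.11 m².
Absorption from the other surfaces = 13·0.19 + 7·0.42 + 36·0.25 + 71·0.1 = 21.51 m², so the seating must supply 3.60 m² over 16 m².
α = 3.60/16 = 0.225.

0.22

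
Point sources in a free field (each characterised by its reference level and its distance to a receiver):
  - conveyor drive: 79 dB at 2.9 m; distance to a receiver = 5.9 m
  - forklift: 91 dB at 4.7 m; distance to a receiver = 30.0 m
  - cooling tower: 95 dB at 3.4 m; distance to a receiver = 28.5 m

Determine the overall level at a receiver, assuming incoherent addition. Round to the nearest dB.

Apply inverse-square spreading to bring every level to the receiver, then sum 10^(L/10).
conveyor drive: 79 − 20·log₁₀(5.9/2.9) = 79 − 6.17 = 72.83 dB.
forklift: 91 − 20·log₁₀(30.0/4.7) = 91 − 16.10 = 74.90 dB.
cooling tower: 95 − 20·log₁₀(28.5/3.4) = 95 − 18.47 = 76.53 dB.
Σ 10^(L/10) = 9.510e+07 → L_total = 10·log₁₀(9.510e+07) = 79.78 dB.

80 dB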